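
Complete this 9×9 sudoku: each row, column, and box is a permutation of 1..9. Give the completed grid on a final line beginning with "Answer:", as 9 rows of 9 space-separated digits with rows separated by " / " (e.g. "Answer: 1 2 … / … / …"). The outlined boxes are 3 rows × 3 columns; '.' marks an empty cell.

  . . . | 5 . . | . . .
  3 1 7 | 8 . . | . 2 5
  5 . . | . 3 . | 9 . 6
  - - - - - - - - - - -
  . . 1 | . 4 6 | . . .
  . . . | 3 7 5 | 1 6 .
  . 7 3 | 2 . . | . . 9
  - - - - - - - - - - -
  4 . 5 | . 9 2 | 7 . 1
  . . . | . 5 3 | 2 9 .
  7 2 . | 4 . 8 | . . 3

Step 1. [r2c7∈{4}] r2c7 is down to just 4 ⇒ r2c7=4.
Step 2. [r7c8∈{8}] r7c8 has the single candidate 8, so r7c8=8.
Step 3. [r3c3∈{2,4,8}] r3c3 is the only open cell in row 3 admitting 2 ⇒ r3c3=2.
Step 4. [r3c2∈{4,8}] 8 has one home in row 3: r3c2. So r3c2=8.
Step 5. [r8c2∈{6}] r8c2's peers cover all but 6, so r8c2=6.
Step 6. [r9c5∈{1,6}] across row 9, 1 lands solely at r9c5 ⇒ r9c5=1.
Step 7. [r3c4∈{1,7}] in col 4, 1 fits only at r3c4, so r3c4=1.
Step 8. [r3c8∈{7}] r3c8 is down to just 7 ⇒ r3c8=7.
Step 9. [r1c3∈{4,6,9}] col 3 places 6 nowhere but r1c3 ⇒ r1c3=6.
Step 10. [r5c3∈{4,8,9}] r5c3 is the only open cell in col 3 admitting 4. So r5c3=4.
Step 11. [r5c2∈{9}] r5c2's peers cover all but 9. So r5c2=9.
Step 12. [r1c9∈{8}] r1c9 has the single candidate 8, so r1c9=8.
Step 13. [r5c1∈{2,8}] r5c1 is the only open cell in row 5 admitting 8. So r5c1=8.
Step 14. [r4c7∈{3,5,8}] row 4 places 8 nowhere but r4c7 ⇒ r4c7=8.
Step 15. [r6c7∈{5}] r6c7 has the single candidate 5 ⇒ r6c7=5.
Step 16. [r1c6∈{4,7,9}] in row 1, 7 fits only at r1c6. So r1c6=7.
Step 17. [r5c9∈{2}] only 2 remains possible at r5c9, so r5c9=2.
Step 18. [r1c7∈{3}] r1c7's peers cover all but 3 ⇒ r1c7=3.
Step 19. [r1c8∈{1}] only 1 remains possible at r1c8, so r1c8=1.
Step 20. [r6c8∈{4}] only 4 remains possible at r6c8, so r6c8=4.
Step 21. [r4c9∈{7}] r4c9 is down to just 7. So r4c9=7.
Step 22. [r9c7∈{6}] r9c7 is down to just 6. So r9c7=6.
Step 23. [r6c5∈{8}] nothing but 8 survives at r6c5, so r6c5=8.
Step 24. [r8c3∈{8}] only 8 remains possible at r8c3 ⇒ r8c3=8.
Step 25. [r4c2∈{5}] r4c2 is down to just 5 ⇒ r4c2=5.
Step 26. [r8c4∈{7}] r8c4 has the single candidate 7 ⇒ r8c4=7.
Step 27. [r9c3∈{9}] r9c3 is down to just 9, so r9c3=9.
Step 28. [r7c4∈{6}] r7c4 is down to just 6, so r7c4=6.
Step 29. [r8c9∈{4}] r8c9's peers cover all but 4 ⇒ r8c9=4.
Step 30. [r2c6∈{9}] nothing but 9 survives at r2c6 ⇒ r2c6=9.
Step 31. [r2c5∈{6}] r2c5 has the single candidate 6. So r2c5=6.
Step 32. [r8c1∈{1}] only 1 remains possible at r8c1. So r8c1=1.
Step 33. [r4c4∈{9}] only 9 remains possible at r4c4, so r4c4=9.
Step 34. [r4c1∈{2}] r4c1 has the single candidate 2 ⇒ r4c1=2.
Step 35. [r6c1∈{6}] only 6 remains possible at r6c1. So r6c1=6.
Step 36. [r6c6∈{1}] r6c6's peers cover all but 1 ⇒ r6c6=1.
Step 37. [r7c2∈{3}] r7c2 is down to just 3, so r7c2=3.
Step 38. [r1c2∈{4}] r1c2 has the single candidate 4 ⇒ r1c2=4.
Step 39. [r1c1∈{9}] only 9 remains possible at r1c1, so r1c1=9.
Step 40. [r4c8∈{3}] only 3 remains possible at r4c8. So r4c8=3.
Step 41. [r9c8∈{5}] r9c8 has the single candidate 5. So r9c8=5.
Step 42. [r1c5∈{2}] nothing but 2 survives at r1c5 ⇒ r1c5=2.
Step 43. [r3c6∈{4}] r3c6 has the single candidate 4. So r3c6=4.

Answer: 9 4 6 5 2 7 3 1 8 / 3 1 7 8 6 9 4 2 5 / 5 8 2 1 3 4 9 7 6 / 2 5 1 9 4 6 8 3 7 / 8 9 4 3 7 5 1 6 2 / 6 7 3 2 8 1 5 4 9 / 4 3 5 6 9 2 7 8 1 / 1 6 8 7 5 3 2 9 4 / 7 2 9 4 1 8 6 5 3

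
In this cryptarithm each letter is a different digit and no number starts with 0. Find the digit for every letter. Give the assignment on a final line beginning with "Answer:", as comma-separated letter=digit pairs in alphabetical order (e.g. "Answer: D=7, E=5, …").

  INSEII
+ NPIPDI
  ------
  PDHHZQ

Step 1. [col 1: I + I ≡ Q (mod 10)] no forcing yet in column 1 (carry-in 0); I=5 is free and consistent — try it, so I=5.
Step 2. [col 1: I + I ≡ Q (mod 10)] column 1 reads I+I+carry(0)=Q with I=5; with digits 5 already taken and all letters distinct, the only value for Q is 0 ⇒ Q=0.
Step 3. [col 2: I + D ≡ Z (mod 10)] D=7 is one option consistent with column 2 (I + D ≡ Z (mod 10), carry-in 1) — take it. So D=7.
Step 4. [col 2: I + D ≡ Z (mod 10)] column 2: given I=5, D=7, carry-in 1, and digits 0,5,7 already taken and all letters distinct, I+D≡Z (mod 10) forces Z=3 ⇒ Z=3.
Step 5. [col 3: E + P ≡ H (mod 10)] column 3 (E + P ≡ H (mod 10), carry-in 1) doesn't pin H yet; pick H=9 and continue, so H=9.
Step 6. [col 3: E + P ≡ H (mod 10)] several values work for E in column 3 (E + P ≡ H (mod 10), carry-in 1); try E=2 ⇒ E=2.
Step 7. [col 3: E + P ≡ H (mod 10)] from column 3 (E=2, H=9, carry-in 1, digits 0,2,3,5,7,9 already taken and all letters distinct): P must equal 6 ⇒ P=6.
Step 8. [col 4: S + I ≡ H (mod 10)] column 4: given I=5, H=9, carry-in 0, and digits 0,2,3,5,6,7,9 already taken and all letters distinct, S+I≡H (mod 10) forces S=4 ⇒ S=4.
Step 9. [col 5: N + P ≡ D (mod 10)] from column 5 (P=6, D=7, carry-in 0, digits 0,2,3,4,5,6,7,9 already taken and all letters distinct): N must equal 1 ⇒ N=1.

Answer: D=7, E=2, H=9, I=5, N=1, P=6, Q=0, S=4, Z=3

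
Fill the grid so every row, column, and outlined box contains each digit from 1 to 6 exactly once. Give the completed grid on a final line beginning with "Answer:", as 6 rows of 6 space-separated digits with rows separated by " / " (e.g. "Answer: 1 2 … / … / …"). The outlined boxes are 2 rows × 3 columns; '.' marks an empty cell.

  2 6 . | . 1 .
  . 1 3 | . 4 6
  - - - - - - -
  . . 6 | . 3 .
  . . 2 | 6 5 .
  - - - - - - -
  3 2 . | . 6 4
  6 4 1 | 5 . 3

Step 1. [r4c6∈{1}] nothing but 1 survives at r4c6. So r4c6=1.
Step 2. [r2c1∈{5}] r2c1's peers cover all but 5 ⇒ r2c1=5.
Step 3. [r3c4∈{2,4}] across col 4, 4 lands solely at r3c4. So r3c4=4.
Step 4. [r1c4∈{3}] nothing but 3 survives at r1c4 ⇒ r1c4=3.
Step 5. [r1c3∈{4}] r1c3's peers cover all but 4. So r1c3=4.
Step 6. [r4c1∈{4}] r4c1 is down to just 4, so r4c1=4.
Step 7. [r6c5∈{2}] r6c5's peers cover all but 2. So r6c5=2.
Step 8. [r1c6∈{5}] nothing but 5 survives at r1c6 ⇒ r1c6=5.
Step 9. [r3c6∈{2}] r3c6's peers cover all but 2, so r3c6=2.
Step 10. [r5c4∈{1}] r5c4 is down to just 1. So r5c4=1.
Step 11. [r5c3∈{5}] r5c3 has the single candidate 5. So r5c3=5.
Step 12. [r3c1∈{1}] r3c1 is down to just 1, so r3c1=1.
Step 13. [r3c2∈{5}] r3c2 is down to just 5, so r3c2=5.
Step 14. [r4c2∈{3}] r4c2's peers cover all but 3 ⇒ r4c2=3.
Step 15. [r2c4∈{2}] r2c4 has the single candidate 2, so r2c4=2.

Answer: 2 6 4 3 1 5 / 5 1 3 2 4 6 / 1 5 6 4 3 2 / 4 3 2 6 5 1 / 3 2 5 1 6 4 / 6 4 1 5 2 3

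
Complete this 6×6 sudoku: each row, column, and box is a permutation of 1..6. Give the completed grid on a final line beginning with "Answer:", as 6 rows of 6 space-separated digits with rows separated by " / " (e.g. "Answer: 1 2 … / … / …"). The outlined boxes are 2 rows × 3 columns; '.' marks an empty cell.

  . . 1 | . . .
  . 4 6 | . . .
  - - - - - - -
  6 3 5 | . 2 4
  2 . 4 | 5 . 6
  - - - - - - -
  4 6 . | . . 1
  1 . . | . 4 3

Step 1. [r1c2∈{2,5}] 2 has one home in box 1: r1c2 ⇒ r1c2=2.
Step 2. [r1c6∈{5}] r1c6 is down to just 5, so r1c6=5.
Step 3. [r4c5∈{1,3}] in row 4, 3 fits only at r4c5 ⇒ r4c5=3.
Step 4. [r5c4∈{2}] r5c4 is down to just 2 ⇒ r5c4=2.
Step 5. [r1c4∈{3,4,6}] 4 has one home in row 1: r1c4, so r1c4=4.
Step 6. [r2c4∈{1,3}] r2c4 is the only open cell in col 4 admitting 3 ⇒ r2c4=3.
Step 7. [r5c5∈{5}] nothing but 5 survives at r5c5 ⇒ r5c5=5.
Step 8. [r3c4∈{1}] r3c4 is down to just 1. So r3c4=1.
Step 9. [r1c5∈{6}] only 6 remains possible at r1c5, so r1c5=6.
Step 10. [r5c3∈{3}] r5c3 has the single candidate 3. So r5c3=3.
Step 11. [r4c2∈{1}] only 1 remains possible at r4c2. So r4c2=1.
Step 12. [r2c6∈{2}] nothing but 2 survives at r2c6 ⇒ r2c6=2.
Step 13. [r6c2∈{5}] r6c2's peers cover all but 5. So r6c2=5.
Step 14. [r1c1∈{3}] r1c1 has the single candidate 3 ⇒ r1c1=3.
Step 15. [r2c5∈{1}] nothing but 1 survives at r2c5 ⇒ r2c5=1.
Step 16. [r6c4∈{6}] nothing but 6 survives at r6c4 ⇒ r6c4=6.
Step 17. [r6c3∈{2}] nothing but 2 survives at r6c3. So r6c3=2.
Step 18. [r2c1∈{5}] only 5 remains possible at r2c1. So r2c1=5.

Answer: 3 2 1 4 6 5 / 5 4 6 3 1 2 / 6 3 5 1 2 4 / 2 1 4 5 3 6 / 4 6 3 2 5 1 / 1 5 2 6 4 3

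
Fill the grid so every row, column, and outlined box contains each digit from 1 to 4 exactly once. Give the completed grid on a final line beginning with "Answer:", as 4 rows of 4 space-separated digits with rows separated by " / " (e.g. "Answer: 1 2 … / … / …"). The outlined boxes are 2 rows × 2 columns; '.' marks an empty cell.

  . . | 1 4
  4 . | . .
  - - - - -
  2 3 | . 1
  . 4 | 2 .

Step 1. [r2c4∈{2,3}] 2 has one home in col 4: r2c4, so r2c4=2.
Step 2. [r1c1∈{3}] r1c1's peers cover all but 3. So r1c1=3.
Step 3. [r4c4∈{3}] r4c4's peers cover all but 3. So r4c4=3.
Step 4. [r3c3∈{4}] only 4 remains possible at r3c3, so r3c3=4.
Step 5. [r2c3∈{3}] only 3 remains possible at r2c3, so r2c3=3.
Step 6. [r1c2∈{2}] only 2 remains possible at r1c2 ⇒ r1c2=2.
Step 7. [r2c2∈{1}] r2c2 has the single candidate 1 ⇒ r2c2=1.
Step 8. [r4c1∈{1}] nothing but 1 survives at r4c1 ⇒ r4c1=1.

Answer: 3 2 1 4 / 4 1 3 2 / 2 3 4 1 / 1 4 2 3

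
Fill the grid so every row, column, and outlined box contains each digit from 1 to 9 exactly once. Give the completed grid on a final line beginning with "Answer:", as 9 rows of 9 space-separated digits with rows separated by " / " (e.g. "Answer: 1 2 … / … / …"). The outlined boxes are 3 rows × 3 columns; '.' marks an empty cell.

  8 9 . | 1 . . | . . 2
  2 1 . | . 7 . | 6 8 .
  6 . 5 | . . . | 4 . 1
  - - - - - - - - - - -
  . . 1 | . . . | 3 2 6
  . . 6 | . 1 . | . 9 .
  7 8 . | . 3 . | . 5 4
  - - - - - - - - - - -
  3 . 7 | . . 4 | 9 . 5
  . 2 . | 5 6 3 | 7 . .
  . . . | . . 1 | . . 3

Step 1. [r2c6∈{5,9}] row 2 places 5 nowhere but r2c6. So r2c6=5.
Step 2. [r9c4∈{2,7,8,9}] across row 9, 7 lands solely at r9c4, so r9c4=7.
Step 3. [r9c5∈{2,8,9}] in box 8, 9 fits only at r9c5 ⇒ r9c5=9.
Step 4. [r5c7∈{8}] r5c7 has the single candidate 8, so r5c7=8.
Step 5. [r4c5∈{4,5,8}] r4c5 is the only open cell in col 5 admitting 5 ⇒ r4c5=5.
Step 6. [r4c2∈{4}] r4c2's peers cover all but 4 ⇒ r4c2=4.
Step 7. [r4c1∈{9}] r4c1 is down to just 9 ⇒ r4c1=9.
Step 8. [r4c4∈{8}] r4c4 has the single candidate 8, so r4c4=8.
Step 9. [r7c4∈{2}] only 2 remains possible at r7c4. So r7c4=2.
Step 10. [r5c6∈{2,7}] 2 has one home in row 5: r5c6, so r5c6=2.
Step 11. [r7c8∈{1,6}] in row 7, 1 fits only at r7c8. So r7c8=1.
Step 12. [r8c8∈{4}] r8c8's peers cover all but 4, so r8c8=4.
Step 13. [r5c1∈{5}] only 5 remains possible at r5c1, so r5c1=5.
Step 14. [r3c6∈{8,9}] 8 has one home in col 6: r3c6. So r3c6=8.
Step 15. [r3c4∈{3,9}] 9 has one home in row 3: r3c4, so r3c4=9.
Step 16. [r2c4∈{3,4}] 3 has one home in col 4: r2c4. So r2c4=3.
Step 17. [r1c3∈{3,4}] 3 has one home in col 3: r1c3, so r1c3=3.
Step 18. [r9c3∈{4,8}] 8 has one home in row 9: r9c3 ⇒ r9c3=8.
Step 19. [r7c2∈{6}] r7c2's peers cover all but 6, so r7c2=6.
Step 20. [r6c6∈{6,9}] 9 has one home in row 6: r6c6. So r6c6=9.
Step 21. [r1c8∈{7}] only 7 remains possible at r1c8. So r1c8=7.
Step 22. [r5c4∈{4}] r5c4 is down to just 4, so r5c4=4.
Step 23. [r8c3∈{9}] r8c3 has the single candidate 9 ⇒ r8c3=9.
Step 24. [r6c7∈{1}] nothing but 1 survives at r6c7 ⇒ r6c7=1.
Step 25. [r3c5∈{2}] r3c5 has the single candidate 2 ⇒ r3c5=2.
Step 26. [r3c2∈{7}] nothing but 7 survives at r3c2, so r3c2=7.
Step 27. [r7c5∈{8}] r7c5 is down to just 8. So r7c5=8.
Step 28. [r9c2∈{5}] nothing but 5 survives at r9c2 ⇒ r9c2=5.
Step 29. [r9c1∈{4}] only 4 remains possible at r9c1. So r9c1=4.
Step 30. [r1c5∈{4}] r1c5 is down to just 4. So r1c5=4.
Step 31. [r5c9∈{7}] r5c9 is down to just 7 ⇒ r5c9=7.
Step 32. [r6c3∈{2}] nothing but 2 survives at r6c3. So r6c3=2.
Step 33. [r1c6∈{6}] only 6 remains possible at r1c6. So r1c6=6.
Step 34. [r3c8∈{3}] r3c8's peers cover all but 3 ⇒ r3c8=3.
Step 35. [r2c9∈{9}] nothing but 9 survives at r2c9. So r2c9=9.
Step 36. [r4c6∈{7}] nothing but 7 survives at r4c6, so r4c6=7.
Step 37. [r9c8∈{6}] only 6 remains possible at r9c8. So r9c8=6.
Step 38. [r8c9∈{8}] r8c9 has the single candidate 8 ⇒ r8c9=8.
Step 39. [r5c2∈{3}] nothing but 3 survives at r5c2. So r5c2=3.
Step 40. [r1c7∈{5}] nothing but 5 survives at r1c7 ⇒ r1c7=5.
Step 41. [r6c4∈{6}] r6c4 has the single candidate 6, so r6c4=6.
Step 42. [r8c1∈{1}] r8c1 is down to just 1 ⇒ r8c1=1.
Step 43. [r9c7∈{2}] only 2 remains possible at r9c7. So r9c7=2.
Step 44. [r2c3∈{4}] nothing but 4 survives at r2c3, so r2c3=4.

Answer: 8 9 3 1 4 6 5 7 2 / 2 1 4 3 7 5 6 8 9 / 6 7 5 9 2 8 4 3 1 / 9 4 1 8 5 7 3 2 6 / 5 3 6 4 1 2 8 9 7 / 7 8 2 6 3 9 1 5 4 / 3 6 7 2 8 4 9 1 5 / 1 2 9 5 6 3 7 4 8 / 4 5 8 7 9 1 2 6 3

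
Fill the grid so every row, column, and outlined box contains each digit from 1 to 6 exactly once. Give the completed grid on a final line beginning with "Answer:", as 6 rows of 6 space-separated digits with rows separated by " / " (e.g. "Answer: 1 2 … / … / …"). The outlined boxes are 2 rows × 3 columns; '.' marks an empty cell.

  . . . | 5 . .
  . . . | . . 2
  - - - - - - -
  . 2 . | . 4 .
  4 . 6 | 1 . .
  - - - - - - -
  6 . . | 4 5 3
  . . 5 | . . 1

Step 1. [r6c2∈{3,4}] across row 6, 4 lands solely at r6c2, so r6c2=4.
Step 2. [r6c1∈{2,3}] 3 has one home in row 6: r6c1. So r6c1=3.
Step 3. [r5c2∈{1}] only 1 remains possible at r5c2, so r5c2=1.
Step 4. [r2c3∈{1,3,4}] in row 2, 4 fits only at r2c3. So r2c3=4.
Step 5. [r6c4∈{2,6}] across col 4, 2 lands solely at r6c4 ⇒ r6c4=2.
Step 6. [r1c1∈{1,2}] 2 has one home in col 1: r1c1. So r1c1=2.
Step 7. [r6c5∈{6}] r6c5 is down to just 6, so r6c5=6.
Step 8. [r4c6∈{5}] only 5 remains possible at r4c6 ⇒ r4c6=5.
Step 9. [r4c2∈{3}] r4c2's peers cover all but 3 ⇒ r4c2=3.
Step 10. [r1c2∈{6}] r1c2's peers cover all but 6 ⇒ r1c2=6.
Step 11. [r3c1∈{1,5}] across row 3, 5 lands solely at r3c1, so r3c1=5.
Step 12. [r2c4∈{3,6}] 6 has one home in row 2: r2c4 ⇒ r2c4=6.
Step 13. [r2c5∈{1,3}] 3 has one home in row 2: r2c5 ⇒ r2c5=3.
Step 14. [r3c3∈{1}] only 1 remains possible at r3c3. So r3c3=1.
Step 15. [r4c5∈{2}] r4c5's peers cover all but 2, so r4c5=2.
Step 16. [r2c2∈{5}] r2c2 has the single candidate 5 ⇒ r2c2=5.
Step 17. [r1c6∈{4}] nothing but 4 survives at r1c6 ⇒ r1c6=4.
Step 18. [r1c3∈{3}] nothing but 3 survives at r1c3. So r1c3=3.
Step 19. [r1c5∈{1}] r1c5 has the single candidate 1, so r1c5=1.
Step 20. [r3c4∈{3}] r3c4's peers cover all but 3, so r3c4=3.
Step 21. [r2c1∈{1}] r2c1 is down to just 1. So r2c1=1.
Step 22. [r5c3∈{2}] only 2 remains possible at r5c3 ⇒ r5c3=2.
Step 23. [r3c6∈{6}] r3c6 is down to just 6. So r3c6=6.

Answer: 2 6 3 5 1 4 / 1 5 4 6 3 2 / 5 2 1 3 4 6 / 4 3 6 1 2 5 / 6 1 2 4 5 3 / 3 4 5 2 6 1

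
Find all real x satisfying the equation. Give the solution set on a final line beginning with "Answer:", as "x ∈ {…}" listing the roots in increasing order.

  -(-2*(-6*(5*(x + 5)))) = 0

Step 1. [-(-2*(-6*(5*(x + 5)))) = 0] leading − — multiply by −1 ⇒ neg: -2*(-6*(5*(x + 5))) = 0.
Step 2. [-2*(-6*(5*(x + 5))) = 0] leading coefficient -2: divide by -2, so div: -6*(5*(x + 5)) = 0.
Step 3. [-6*(5*(x + 5)) = 0] leading coefficient -6: divide by -6 ⇒ div: 5*(x + 5) = 0.
Step 4. [5*(x + 5) = 0] divide by the outer 5. So div: x + 5 = 0.
Step 5. [x + 5 = 0] peel the +5: subtract 5 from each side, so sub: x = -5.

Answer: x ∈ {-5}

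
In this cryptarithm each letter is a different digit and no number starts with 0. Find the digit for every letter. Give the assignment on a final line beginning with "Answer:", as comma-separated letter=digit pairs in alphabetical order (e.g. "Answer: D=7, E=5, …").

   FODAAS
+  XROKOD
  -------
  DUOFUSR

Step 1. [col 1: S + D ≡ R (mod 10)] several values work for R in column 1 (S + D ≡ R (mod 10), carry-in 0); try R=0, so R=0.
Step 2. [col 1: S + D ≡ R (mod 10)] no forcing yet in column 1 (carry-in 0); S=9 is free and consistent — try it ⇒ S=9.
Step 3. [col 1: S + D ≡ R (mod 10)] from column 1 (S=9, R=0, carry-in 0, digits 0,9 already taken and all letters distinct): D must equal 1, so D=1.
Step 4. [col 2: A + O ≡ S (mod 10)] A=2 is one option consistent with column 2 (A + O ≡ S (mod 10), carry-in 1) — take it. So A=2.
Step 5. [col 2: A + O ≡ S (mod 10)] in column 2 we have A+O≡S with carry-in 1; given A=2, S=9 and digits 0,1,2,9 already taken and all letters distinct, that pins O to 6 ⇒ O=6.
Step 6. [col 3: A + K ≡ U (mod 10)] column 3 (A + K ≡ U (mod 10), carry-in 0) doesn't pin U yet; pick U=5 and continue ⇒ U=5.
Step 7. [col 3: A + K ≡ U (mod 10)] column 3 reads A+K+carry(0)=U with A=2, U=5; with digits 0,1,2,5,6,9 already taken and all letters distinct, the only value for K is 3, so K=3.
Step 8. [col 4: D + O ≡ F (mod 10)] from column 4 (D=1, O=6, carry-in 0, digits 0,1,2,3,5,6,9 already taken and all letters distinct): F must equal 7, so F=7.
Step 9. [col 6: F + X ≡ U (mod 10)] column 6 reads F+X+carry(0)=U with F=7, U=5; with digits 0,1,2,3,5,6,7,9 already taken and all letters distinct, the only value for X is 8, so X=8.

Answer: A=2, D=1, F=7, K=3, O=6, R=0, S=9, U=5, X=8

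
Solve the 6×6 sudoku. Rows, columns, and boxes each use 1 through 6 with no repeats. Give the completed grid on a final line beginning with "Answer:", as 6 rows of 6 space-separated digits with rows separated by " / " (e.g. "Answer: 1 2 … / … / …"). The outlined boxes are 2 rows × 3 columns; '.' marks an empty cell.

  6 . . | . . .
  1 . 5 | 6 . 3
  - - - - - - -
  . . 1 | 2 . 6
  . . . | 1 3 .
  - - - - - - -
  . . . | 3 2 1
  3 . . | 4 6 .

Step 1. [r2c2∈{2,4}] across row 2, 2 lands solely at r2c2. So r2c2=2.
Step 2. [r2c5∈{4}] r2c5's peers cover all but 4, so r2c5=4.
Step 3. [r3c5∈{5}] r3c5's peers cover all but 5 ⇒ r3c5=5.
Step 4. [r3c1∈{4}] r3c1 has the single candidate 4, so r3c1=4.
Step 5. [r5c1∈{5}] r5c1 is down to just 5 ⇒ r5c1=5.
Step 6. [r1c3∈{3,4}] r1c3 is the only open cell in col 3 admitting 3, so r1c3=3.
Step 7. [r5c3∈{4,6}] r5c3 is the only open cell in col 3 admitting 4. So r5c3=4.
Step 8. [r4c3∈{2,6}] across col 3, 6 lands solely at r4c3. So r4c3=6.
Step 9. [r6c6∈{5}] nothing but 5 survives at r6c6, so r6c6=5.
Step 10. [r1c2∈{4}] only 4 remains possible at r1c2. So r1c2=4.
Step 11. [r3c2∈{3}] r3c2's peers cover all but 3 ⇒ r3c2=3.
Step 12. [r6c2∈{1}] only 1 remains possible at r6c2. So r6c2=1.
Step 13. [r4c6∈{4}] r4c6 has the single candidate 4. So r4c6=4.
Step 14. [r1c4∈{5}] only 5 remains possible at r1c4. So r1c4=5.
Step 15. [r5c2∈{6}] only 6 remains possible at r5c2. So r5c2=6.
Step 16. [r1c6∈{2}] r1c6 has the single candidate 2. So r1c6=2.
Step 17. [r4c1∈{2}] nothing but 2 survives at r4c1, so r4c1=2.
Step 18. [r6c3∈{2}] r6c3 has the single candidate 2 ⇒ r6c3=2.
Step 19. [r4c2∈{5}] r4c2 is down to just 5. So r4c2=5.
Step 20. [r1c5∈{1}] r1c5 is down to just 1, so r1c5=1.

Answer: 6 4 3 5 1 2 / 1 2 5 6 4 3 / 4 3 1 2 5 6 / 2 5 6 1 3 4 / 5 6 4 3 2 1 / 3 1 2 4 6 5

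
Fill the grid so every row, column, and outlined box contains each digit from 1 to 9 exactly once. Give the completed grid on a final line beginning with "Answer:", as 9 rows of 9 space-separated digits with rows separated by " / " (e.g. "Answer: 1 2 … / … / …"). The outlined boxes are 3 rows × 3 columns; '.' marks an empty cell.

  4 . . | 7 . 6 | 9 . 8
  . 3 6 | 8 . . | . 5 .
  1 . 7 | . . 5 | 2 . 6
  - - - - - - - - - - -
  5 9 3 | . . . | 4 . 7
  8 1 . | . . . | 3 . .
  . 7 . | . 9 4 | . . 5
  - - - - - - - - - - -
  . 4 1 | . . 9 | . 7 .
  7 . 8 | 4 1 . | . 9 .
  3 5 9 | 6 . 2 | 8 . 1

Step 1. [r6c3∈{2}] r6c3's peers cover all but 2. So r6c3=2.
Step 2. [r1c8∈{1,3}] r1c8 is the only open cell in row 1 admitting 1, so r1c8=1.
Step 3. [r1c5∈{2,3}] 3 has one home in row 1: r1c5, so r1c5=3.
Step 4. [r2c5∈{2,4}] box 2 places 2 nowhere but r2c5. So r2c5=2.
Step 5. [r8c2∈{2,6}] r8c2 is the only open cell in col 2 admitting 6 ⇒ r8c2=6.
Step 6. [r4c6∈{1,8}] col 6 places 8 nowhere but r4c6, so r4c6=8.
Step 7. [r8c9∈{2,3}] across row 8, 2 lands solely at r8c9, so r8c9=2.
Step 8. [r4c5∈{6}] nothing but 6 survives at r4c5 ⇒ r4c5=6.
Step 9. [r5c8∈{2,6}] 6 has one home in row 5: r5c8. So r5c8=6.
Step 10. [r6c4∈{1,3}] across row 6, 3 lands solely at r6c4, so r6c4=3.
Step 11. [r7c4∈{5}] r7c4 is down to just 5 ⇒ r7c4=5.
Step 12. [r4c8∈{2}] r4c8's peers cover all but 2, so r4c8=2.
Step 13. [r9c5∈{7}] r9c5 is down to just 7, so r9c5=7.
Step 14. [r3c5∈{4}] only 4 remains possible at r3c5 ⇒ r3c5=4.
Step 15. [r4c4∈{1}] r4c4's peers cover all but 1, so r4c4=1.
Step 16. [r5c4∈{2}] r5c4's peers cover all but 2. So r5c4=2.
Step 17. [r8c7∈{5}] r8c7 is down to just 5, so r8c7=5.
Step 18. [r9c8∈{4}] r9c8 has the single candidate 4, so r9c8=4.
Step 19. [r2c9∈{4}] only 4 remains possible at r2c9, so r2c9=4.
Step 20. [r5c6∈{7}] r5c6's peers cover all but 7, so r5c6=7.
Step 21. [r7c7∈{6}] r7c7 is down to just 6. So r7c7=6.
Step 22. [r7c9∈{3}] r7c9's peers cover all but 3, so r7c9=3.
Step 23. [r6c7∈{1}] r6c7's peers cover all but 1, so r6c7=1.
Step 24. [r7c1∈{2}] r7c1 has the single candidate 2 ⇒ r7c1=2.
Step 25. [r3c2∈{8}] r3c2 has the single candidate 8 ⇒ r3c2=8.
Step 26. [r5c5∈{5}] nothing but 5 survives at r5c5. So r5c5=5.
Step 27. [r6c1∈{6}] r6c1's peers cover all but 6, so r6c1=6.
Step 28. [r1c2∈{2}] r1c2's peers cover all but 2, so r1c2=2.
Step 29. [r3c8∈{3}] r3c8's peers cover all but 3. So r3c8=3.
Step 30. [r1c3∈{5}] r1c3 has the single candidate 5. So r1c3=5.
Step 31. [r5c9∈{9}] only 9 remains possible at r5c9 ⇒ r5c9=9.
Step 32. [r7c5∈{8}] nothing but 8 survives at r7c5 ⇒ r7c5=8.
Step 33. [r5c3∈{4}] r5c3 is down to just 4 ⇒ r5c3=4.
Step 34. [r6c8∈{8}] r6c8 is down to just 8 ⇒ r6c8=8.
Step 35. [r2c6∈{1}] r2c6's peers cover all but 1, so r2c6=1.
Step 36. [r2c7∈{7}] r2c7 is down to just 7 ⇒ r2c7=7.
Step 37. [r8c6∈{3}] nothing but 3 survives at r8c6 ⇒ r8c6=3.
Step 38. [r2c1∈{9}] r2c1 has the single candidate 9 ⇒ r2c1=9.
Step 39. [r3c4∈{9}] r3c4 has the single candidate 9 ⇒ r3c4=9.

Answer: 4 2 5 7 3 6 9 1 8 / 9 3 6 8 2 1 7 5 4 / 1 8 7 9 4 5 2 3 6 / 5 9 3 1 6 8 4 2 7 / 8 1 4 2 5 7 3 6 9 / 6 7 2 3 9 4 1 8 5 / 2 4 1 5 8 9 6 7 3 / 7 6 8 4 1 3 5 9 2 / 3 5 9 6 7 2 8 4 1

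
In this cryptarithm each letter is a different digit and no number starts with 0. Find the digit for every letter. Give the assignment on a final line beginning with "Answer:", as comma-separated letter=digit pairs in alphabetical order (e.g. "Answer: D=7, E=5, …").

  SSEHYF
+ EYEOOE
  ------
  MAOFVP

Step 1. [col 1: F + E ≡ P (mod 10)] several values work for P in column 1 (F + E ≡ P (mod 10), carry-in 0); try P=3, so P=3.
Step 2. [col 1: F + E ≡ P (mod 10)] no forcing yet in column 1 (carry-in 0); F=6 is free and consistent — try it. So F=6.
Step 3. [col 1: F + E ≡ P (mod 10)] column 1 reads F+E+carry(0)=P with F=6, P=3; with digits 3,6 already taken and all letters distinct, the only value for E is 7. So E=7.
Step 4. [col 2: Y + O ≡ V (mod 10)] O=4 is one option consistent with column 2 (Y + O ≡ V (mod 10), carry-in 1) — take it. So O=4.
Step 5. [col 2: Y + O ≡ V (mod 10)] column 2 (Y + O ≡ V (mod 10), carry-in 1) doesn't pin Y yet; pick Y=5 and continue, so Y=5.
Step 6. [col 2: Y + O ≡ V (mod 10)] in column 2 we have Y+O≡V with carry-in 1; given Y=5, O=4 and digits 3,4,5,6,7 already taken and all letters distinct, that pins V to 0, so V=0.
Step 7. [col 3: H + O ≡ F (mod 10)] in column 3 we have H+O≡F with carry-in 1; given O=4, F=6 and digits 0,3,4,5,6,7 already taken and all letters distinct, that pins H to 1. So H=1.
Step 8. [col 5: S + Y ≡ A (mod 10)] column 5: given Y=5, carry-in 1, and digits 0,1,3,4,5,6,7 already taken and all letters distinct, S+Y≡A (mod 10) forces A=8 ⇒ A=8.
Step 9. [col 5: S + Y ≡ A (mod 10)] column 5 reads S+Y+carry(1)=A with Y=5, A=8; with digits 0,1,3,4,5,6,7,8 already taken and all letters distinct, the only value for S is 2, so S=2.
Step 10. [col 6: S + E ≡ M (mod 10)] in column 6 we have S+E≡M with carry-in 0; given S=2, E=7 and digits 0,1,2,3,4,5,6,7,8 already taken and all letters distinct, that pins M to 9. So M=9.

Answer: A=8, E=7, F=6, H=1, M=9, O=4, P=3, S=2, V=0, Y=5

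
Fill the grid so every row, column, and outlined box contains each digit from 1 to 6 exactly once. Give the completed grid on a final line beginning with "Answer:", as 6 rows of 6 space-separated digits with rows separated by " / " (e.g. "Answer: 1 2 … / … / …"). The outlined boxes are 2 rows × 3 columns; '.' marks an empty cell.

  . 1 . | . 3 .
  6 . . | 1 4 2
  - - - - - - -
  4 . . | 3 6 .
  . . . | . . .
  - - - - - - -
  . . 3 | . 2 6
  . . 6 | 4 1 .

Step 1. [r1c6∈{5}] r1c6's peers cover all but 5. So r1c6=5.
Step 2. [r4c1∈{1,2,3,5}] 3 has one home in col 1: r4c1, so r4c1=3.
Step 3. [r5c4∈{5}] r5c4's peers cover all but 5. So r5c4=5.
Step 4. [r2c3∈{5}] nothing but 5 survives at r2c3 ⇒ r2c3=5.
Step 5. [r3c2∈{2,5}] row 3 places 5 nowhere but r3c2. So r3c2=5.
Step 6. [r3c3∈{1,2}] r3c3 is the only open cell in row 3 admitting 2 ⇒ r3c3=2.
Step 7. [r1c1∈{2}] r1c1 is down to just 2 ⇒ r1c1=2.
Step 8. [r4c3∈{1}] r4c3's peers cover all but 1 ⇒ r4c3=1.
Step 9. [r6c6∈{3}] r6c6's peers cover all but 3, so r6c6=3.
Step 10. [r4c4∈{2}] r4c4 has the single candidate 2 ⇒ r4c4=2.
Step 11. [r3c6∈{1}] r3c6's peers cover all but 1 ⇒ r3c6=1.
Step 12. [r4c6∈{4}] nothing but 4 survives at r4c6 ⇒ r4c6=4.
Step 13. [r4c5∈{5}] only 5 remains possible at r4c5, so r4c5=5.
Step 14. [r6c2∈{2}] only 2 remains possible at r6c2 ⇒ r6c2=2.
Step 15. [r6c1∈{5}] nothing but 5 survives at r6c1 ⇒ r6c1=5.
Step 16. [r1c3∈{4}] r1c3 has the single candidate 4, so r1c3=4.
Step 17. [r1c4∈{6}] only 6 remains possible at r1c4, so r1c4=6.
Step 18. [r5c2∈{4}] nothing but 4 survives at r5c2, so r5c2=4.
Step 19. [r5c1∈{1}] only 1 remains possible at r5c1 ⇒ r5c1=1.
Step 20. [r4c2∈{6}] r4c2's peers cover all but 6, so r4c2=6.
Step 21. [r2c2∈{3}] r2c2's peers cover all but 3, so r2c2=3.

Answer: 2 1 4 6 3 5 / 6 3 5 1 4 2 / 4 5 2 3 6 1 / 3 6 1 2 5 4 / 1 4 3 5 2 6 / 5 2 6 4 1 3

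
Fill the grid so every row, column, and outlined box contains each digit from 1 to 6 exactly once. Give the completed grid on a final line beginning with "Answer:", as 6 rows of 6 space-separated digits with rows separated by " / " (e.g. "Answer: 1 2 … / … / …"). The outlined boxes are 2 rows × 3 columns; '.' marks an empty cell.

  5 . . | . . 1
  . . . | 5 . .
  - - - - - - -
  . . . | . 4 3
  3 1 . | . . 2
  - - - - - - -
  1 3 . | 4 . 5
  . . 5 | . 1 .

Step 1. [r6c6∈{6}] r6c6 has the single candidate 6, so r6c6=6.
Step 2. [r5c3∈{2,6}] in row 5, 6 fits only at r5c3. So r5c3=6.
Step 3. [r3c3∈{2}] only 2 remains possible at r3c3. So r3c3=2.
Step 4. [r5c5∈{2}] r5c5 has the single candidate 2, so r5c5=2.
Step 5. [r2c6∈{4}] nothing but 4 survives at r2c6 ⇒ r2c6=4.
Step 6. [r3c1∈{6}] r3c1 is down to just 6, so r3c1=6.
Step 7. [r2c1∈{2}] r2c1's peers cover all but 2, so r2c1=2.
Step 8. [r4c4∈{6}] r4c4 is down to just 6. So r4c4=6.
Step 9. [r2c2∈{6}] r2c2's peers cover all but 6, so r2c2=6.
Step 10. [r2c5∈{3}] only 3 remains possible at r2c5. So r2c5=3.
Step 11. [r1c2∈{4}] r1c2's peers cover all but 4, so r1c2=4.
Step 12. [r4c3∈{4}] r4c3's peers cover all but 4 ⇒ r4c3=4.
Step 13. [r1c5∈{6}] only 6 remains possible at r1c5. So r1c5=6.
Step 14. [r1c3∈{3}] r1c3 is down to just 3 ⇒ r1c3=3.
Step 15. [r3c4∈{1}] nothing but 1 survives at r3c4. So r3c4=1.
Step 16. [r6c1∈{4}] r6c1's peers cover all but 4. So r6c1=4.
Step 17. [r3c2∈{5}] r3c2 has the single candidate 5. So r3c2=5.
Step 18. [r6c4∈{3}] r6c4 is down to just 3 ⇒ r6c4=3.
Step 19. [r1c4∈{2}] nothing but 2 survives at r1c4 ⇒ r1c4=2.
Step 20. [r6c2∈{2}] r6c2 has the single candidate 2 ⇒ r6c2=2.
Step 21. [r2c3∈{1}] r2c3's peers cover all but 1. So r2c3=1.
Step 22. [r4c5∈{5}] r4c5's peers cover all but 5 ⇒ r4c5=5.

Answer: 5 4 3 2 6 1 / 2 6 1 5 3 4 / 6 5 2 1 4 3 / 3 1 4 6 5 2 / 1 3 6 4 2 5 / 4 2 5 3 1 6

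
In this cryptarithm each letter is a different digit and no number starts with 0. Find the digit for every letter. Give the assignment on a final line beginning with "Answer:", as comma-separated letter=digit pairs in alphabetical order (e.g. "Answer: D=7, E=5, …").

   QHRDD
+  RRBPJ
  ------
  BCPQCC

Step 1. [col 1: D + J ≡ C (mod 10)] J=8 is one option consistent with column 1 (D + J ≡ C (mod 10), carry-in 0) — take it ⇒ J=8.
Step 2. [B] adding two 5-digit numbers gives at most 5+1 digits, and here it does — B is that final carry and must be 1 ⇒ B=1.
Step 3. [col 1: D + J ≡ C (mod 10)] column 1 (D + J ≡ C (mod 10), carry-in 0) doesn't pin C yet; pick C=0 and continue, so C=0.
Step 4. [col 1: D + J ≡ C (mod 10)] column 1: given J=8, C=0, carry-in 0, and digits 0,1,8 already taken and all letters distinct, D+J≡C (mod 10) forces D=2. So D=2.
Step 5. [col 2: D + P ≡ C (mod 10)] from column 2 (D=2, C=0, carry-in 1, digits 0,1,2,8 already taken and all letters distinct): P must equal 7, so P=7.
Step 6. [col 3: R + B ≡ Q (mod 10)] several values work for Q in column 3 (R + B ≡ Q (mod 10), carry-in 1); try Q=6, so Q=6.
Step 7. [col 3: R + B ≡ Q (mod 10)] in column 3 we have R+B≡Q with carry-in 1; given B=1, Q=6 and digits 0,1,2,6,7,8 already taken and all letters distinct, that pins R to 4. So R=4.
Step 8. [col 4: H + R ≡ P (mod 10)] column 4 reads H+R+carry(0)=P with R=4, P=7; with digits 0,1,2,4,6,7,8 already taken and all letters distinct, the only value for H is 3. So H=3.

Answer: B=1, C=0, D=2, H=3, J=8, P=7, Q=6, R=4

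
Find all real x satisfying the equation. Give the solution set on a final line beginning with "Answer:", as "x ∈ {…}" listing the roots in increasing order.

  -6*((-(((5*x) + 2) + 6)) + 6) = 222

Step 1. [-6*((-(((5*x) + 2) + 6)) + 6) = 222] leading coefficient -6: divide by -6, so div: (-(((5*x) + 2) + 6)) + 6 = -37.
Step 2. [(-(((5*x) + 2) + 6)) + 6 = -37] +6 is outermost — subtract 6 both sides. So sub: -(((5*x) + 2) + 6) = -43.
Step 3. [-(((5*x) + 2) + 6) = -43] leading − — multiply by −1. So neg: ((5*x) + 2) + 6 = 43.
Step 4. [((5*x) + 2) + 6 = 43] peel the +6: subtract 6 from each side ⇒ sub: (5*x) + 2 = 37.
Step 5. [(5*x) + 2 = 37] 2 comes off first (subtract 2), so sub: 5*x = 35.
Step 6. [5*x = 35] divide by the outer 5 ⇒ div: x = 7.

Answer: x ∈ {7}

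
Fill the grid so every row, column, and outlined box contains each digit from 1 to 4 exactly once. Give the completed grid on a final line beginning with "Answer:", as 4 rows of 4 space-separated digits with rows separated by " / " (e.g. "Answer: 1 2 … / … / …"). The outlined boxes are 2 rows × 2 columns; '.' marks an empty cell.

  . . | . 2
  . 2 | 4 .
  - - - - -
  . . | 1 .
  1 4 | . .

Step 1. [r1c3∈{3}] r1c3's peers cover all but 3. So r1c3=3.
Step 2. [r3c2∈{3}] r3c2 has the single candidate 3, so r3c2=3.
Step 3. [r4c4∈{3}] only 3 remains possible at r4c4 ⇒ r4c4=3.
Step 4. [r3c4∈{4}] r3c4 is down to just 4, so r3c4=4.
Step 5. [r1c1∈{4}] r1c1 has the single candidate 4, so r1c1=4.
Step 6. [r1c2∈{1}] nothing but 1 survives at r1c2, so r1c2=1.
Step 7. [r3c1∈{2}] nothing but 2 survives at r3c1. So r3c1=2.
Step 8. [r2c1∈{3}] nothing but 3 survives at r2c1, so r2c1=3.
Step 9. [r4c3∈{2}] nothing but 2 survives at r4c3 ⇒ r4c3=2.
Step 10. [r2c4∈{1}] r2c4 is down to just 1 ⇒ r2c4=1.

Answer: 4 1 3 2 / 3 2 4 1 / 2 3 1 4 / 1 4 2 3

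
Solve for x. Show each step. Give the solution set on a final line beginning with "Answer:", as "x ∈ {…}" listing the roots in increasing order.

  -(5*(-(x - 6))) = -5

Step 1. [-(5*(-(x - 6))) = -5] leading − — multiply by −1 ⇒ neg: 5*(-(x - 6)) = 5.
Step 2. [5*(-(x - 6)) = 5] divide by the outer 5. So div: -(x - 6) = 1.
Step 3. [-(x - 6) = 1] flip signs both sides ⇒ neg: x - 6 = -1.
Step 4. [x - 6 = -1] -6 is outermost — add 6 both sides ⇒ sub: x = 5.

Answer: x ∈ {5}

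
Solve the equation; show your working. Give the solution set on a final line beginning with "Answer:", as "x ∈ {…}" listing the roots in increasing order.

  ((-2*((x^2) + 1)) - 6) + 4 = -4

Step 1. [((-2*((x^2) + 1)) - 6) + 4 = -4] peel the +4: subtract 4 from each side. So sub: (-2*((x^2) + 1)) - 6 = -8.
Step 2. [(-2*((x^2) + 1)) - 6 = -8] -2 | LHS and -2 | -8: pull -2 out ⇒ factor: ((x^2) + 1) + 3 = 4.
Step 3. [((x^2) + 1) + 3 = 4] subtract 3: x sits inside (… + 3) ⇒ sub: (x^2) + 1 = 1.
Step 4. [(x^2) + 1 = 1] +1 is outermost — subtract 1 both sides ⇒ sub: x^2 = 0.
Step 5. [x^2 = 0] LHS squared, RHS 0 ≥ 0: apply √ (±). So sqrt: x = 0.

Answer: x ∈ {0}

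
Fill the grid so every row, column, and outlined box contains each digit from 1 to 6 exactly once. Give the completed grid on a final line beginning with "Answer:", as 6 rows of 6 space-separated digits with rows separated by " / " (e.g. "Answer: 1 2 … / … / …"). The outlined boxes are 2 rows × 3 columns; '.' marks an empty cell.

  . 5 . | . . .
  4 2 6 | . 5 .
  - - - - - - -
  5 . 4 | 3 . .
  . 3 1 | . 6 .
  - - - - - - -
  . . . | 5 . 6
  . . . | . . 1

Step 1. [r1c3∈{3}] only 3 remains possible at r1c3, so r1c3=3.
Step 2. [r3c6∈{2}] r3c6 is down to just 2, so r3c6=2.
Step 3. [r5c3∈{2}] r5c3's peers cover all but 2. So r5c3=2.
Step 4. [r1c1∈{1}] only 1 remains possible at r1c1, so r1c1=1.
Step 5. [r4c4∈{4}] r4c4 is down to just 4, so r4c4=4.
Step 6. [r6c1∈{3,6}] col 1 places 6 nowhere but r6c1 ⇒ r6c1=6.
Step 7. [r6c5∈{2,3,4}] row 6 places 3 nowhere but r6c5, so r6c5=3.
Step 8. [r1c5∈{2,4}] col 5 places 2 nowhere but r1c5. So r1c5=2.
Step 9. [r6c2∈{4}] only 4 remains possible at r6c2. So r6c2=4.
Step 10. [r5c5∈{4}] r5c5 has the single candidate 4, so r5c5=4.
Step 11. [r5c2∈{1}] only 1 remains possible at r5c2, so r5c2=1.
Step 12. [r2c4∈{1}] r2c4 is down to just 1, so r2c4=1.
Step 13. [r1c4∈{6}] r1c4 has the single candidate 6, so r1c4=6.
Step 14. [r5c1∈{3}] r5c1 is down to just 3. So r5c1=3.
Step 15. [r3c5∈{1}] r3c5's peers cover all but 1 ⇒ r3c5=1.
Step 16. [r4c1∈{2}] r4c1 has the single candidate 2. So r4c1=2.
Step 17. [r6c4∈{2}] r6c4's peers cover all but 2 ⇒ r6c4=2.
Step 18. [r3c2∈{6}] nothing but 6 survives at r3c2 ⇒ r3c2=6.
Step 19. [r6c3∈{5}] r6c3 is down to just 5. So r6c3=5.
Step 20. [r2c6∈{3}] r2c6 is down to just 3, so r2c6=3.
Step 21. [r1c6∈{4}] r1c6's peers cover all but 4, so r1c6=4.
Step 22. [r4c6∈{5}] r4c6's peers cover all but 5 ⇒ r4c6=5.

Answer: 1 5 3 6 2 4 / 4 2 6 1 5 3 / 5 6 4 3 1 2 / 2 3 1 4 6 5 / 3 1 2 5 4 6 / 6 4 5 2 3 1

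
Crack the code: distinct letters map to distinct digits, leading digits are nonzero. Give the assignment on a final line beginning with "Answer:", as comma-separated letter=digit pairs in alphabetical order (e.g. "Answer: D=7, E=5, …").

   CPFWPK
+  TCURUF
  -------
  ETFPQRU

Step 1. [col 1: K + F ≡ U (mod 10)] K=4 is one option consistent with column 1 (K + F ≡ U (mod 10), carry-in 0) — take it, so K=4.
Step 2. [col 1: K + F ≡ U (mod 10)] column 1 (K + F ≡ U (mod 10), carry-in 0) doesn't pin U yet; pick U=0 and continue. So U=0.
Step 3. [E] adding two 6-digit numbers gives at most 6+1 digits, and here it does — E is that final carry and must be 1 ⇒ E=1.
Step 4. [col 1: K + F ≡ U (mod 10)] column 1: given K=4, U=0, carry-in 0, and digits 0,1,4 already taken and all letters distinct, K+F≡U (mod 10) forces F=6 ⇒ F=6.
Step 5. [col 2: P + U ≡ R (mod 10)] no forcing yet in column 2 (carry-in 1); R=8 is free and consistent — try it ⇒ R=8.
Step 6. [col 2: P + U ≡ R (mod 10)] column 2: given U=0, R=8, carry-in 1, and digits 0,1,4,6,8 already taken and all letters distinct, P+U≡R (mod 10) forces P=7 ⇒ P=7.
Step 7. [col 3: W + R ≡ Q (mod 10)] from column 3 (R=8, carry-in 0, digits 0,1,4,6,7,8 already taken and all letters distinct): Q must equal 3. So Q=3.
Step 8. [col 3: W + R ≡ Q (mod 10)] in column 3 we have W+R≡Q with carry-in 0; given R=8, Q=3 and digits 0,1,3,4,6,7,8 already taken and all letters distinct, that pins W to 5. So W=5.
Step 9. [col 5: P + C ≡ F (mod 10)] in column 5 we have P+C≡F with carry-in 0; given P=7, F=6 and digits 0,1,3,4,5,6,7,8 already taken and all letters distinct, that pins C to 9, so C=9.
Step 10. [col 6: C + T ≡ T (mod 10)] column 6 reads C+T+carry(1)=T with C=9; with digits 0,1,3,4,5,6,7,8,9 already taken and all letters distinct, the only value for T is 2. So T=2.

Answer: C=9, E=1, F=6, K=4, P=7, Q=3, R=8, T=2, U=0, W=5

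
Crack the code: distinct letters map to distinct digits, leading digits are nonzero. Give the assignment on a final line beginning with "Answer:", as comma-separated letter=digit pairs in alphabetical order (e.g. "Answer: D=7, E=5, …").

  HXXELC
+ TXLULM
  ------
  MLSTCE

Step 1. [col 1: C + M ≡ E (mod 10)] several values work for E in column 1 (C + M ≡ E (mod 10), carry-in 0); try E=4 ⇒ E=4.
Step 2. [col 1: C + M ≡ E (mod 10)] no forcing yet in column 1 (carry-in 0); C=5 is free and consistent — try it ⇒ C=5.
Step 3. [col 1: C + M ≡ E (mod 10)] from column 1 (C=5, E=4, carry-in 0, digits 4,5 already taken and all letters distinct): M must equal 9, so M=9.
Step 4. [col 2: L + L ≡ C (mod 10)] several values work for L in column 2 (L + L ≡ C (mod 10), carry-in 1); try L=2, so L=2.
Step 5. [col 3: E + U ≡ T (mod 10)] several values work for T in column 3 (E + U ≡ T (mod 10), carry-in 0); try T=7 ⇒ T=7.
Step 6. [col 3: E + U ≡ T (mod 10)] from column 3 (E=4, T=7, carry-in 0, digits 2,4,5,7,9 already taken and all letters distinct): U must equal 3 ⇒ U=3.
Step 7. [col 4: X + L ≡ S (mod 10)] no forcing yet in column 4 (carry-in 0); S=8 is free and consistent — try it ⇒ S=8.
Step 8. [col 4: X + L ≡ S (mod 10)] from column 4 (L=2, S=8, carry-in 0, digits 2,3,4,5,7,8,9 already taken and all letters distinct): X must equal 6 ⇒ X=6.
Step 9. [col 6: H + T ≡ M (mod 10)] in column 6 we have H+T≡M with carry-in 1; given T=7, M=9 and digits 2,3,4,5,6,7,8,9 already taken and all letters distinct, that pins H to 1 ⇒ H=1.

Answer: C=5, E=4, H=1, L=2, M=9, S=8, T=7, U=3, X=6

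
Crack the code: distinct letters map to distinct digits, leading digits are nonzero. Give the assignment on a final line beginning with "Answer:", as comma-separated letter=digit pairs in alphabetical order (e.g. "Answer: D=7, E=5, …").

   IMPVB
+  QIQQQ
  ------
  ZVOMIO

Step 1. [Z] Z is the leading digit of a 6-digit sum of two 5-digit numbers; the final carry is exactly 1, so Z=1.
Step 2. [col 1: B + Q ≡ O (mod 10)] several values work for Q in column 1 (B + Q ≡ O (mod 10), carry-in 0); try Q=4. So Q=4.
Step 3. [col 1: B + Q ≡ O (mod 10)] no forcing yet in column 1 (carry-in 0); O=2 is free and consistent — try it ⇒ O=2.
Step 4. [col 1: B + Q ≡ O (mod 10)] column 1: given Q=4, O=2, carry-in 0, and digits 1,2,4 already taken and all letters distinct, B+Q≡O (mod 10) forces B=8, so B=8.
Step 5. [col 2: V + Q ≡ I (mod 10)] no forcing yet in column 2 (carry-in 1); V=0 is free and consistent — try it ⇒ V=0.
Step 6. [col 2: V + Q ≡ I (mod 10)] column 2 reads V+Q+carry(1)=I with V=0, Q=4; with digits 0,1,2,4,8 already taken and all letters distinct, the only value for I is 5. So I=5.
Step 7. [col 3: P + Q ≡ M (mod 10)] several values work for M in column 3 (P + Q ≡ M (mod 10), carry-in 0); try M=7. So M=7.
Step 8. [col 3: P + Q ≡ M (mod 10)] from column 3 (Q=4, M=7, carry-in 0, digits 0,1,2,4,5,7,8 already taken and all letters distinct): P must equal 3, so P=3.

Answer: B=8, I=5, M=7, O=2, P=3, Q=4, V=0, Z=1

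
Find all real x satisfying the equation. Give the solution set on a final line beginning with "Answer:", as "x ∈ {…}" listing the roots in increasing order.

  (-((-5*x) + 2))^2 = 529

Step 1. [(-((-5*x) + 2))^2 = 529] 529 ≥ 0, LHS is (·)² — take ±√. So sqrt: -((-5*x) + 2) = 23 or -23.
Step 2. [-((-5*x) + 2) = 23 or -23] flip signs both sides ⇒ neg: (-5*x) + 2 = -23 or 23.
Step 3. [(-5*x) + 2 = -23 or 23] +2 is outermost — subtract 2 both sides, so sub: -5*x = -25 or 21.
Step 4. [-5*x = -25 or 21] divide by the outer -5. So div: x = 5 or -21/5.

Answer: x ∈ {-21/5, 5}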